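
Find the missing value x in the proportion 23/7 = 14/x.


Cross multiply: 23 × x = 7 × 14
23x = 98
x = 98 / 23
= 4.26

4.26


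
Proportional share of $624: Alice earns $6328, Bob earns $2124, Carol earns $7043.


Total income = 6328 + 2124 + 7043 = $15495
Alice: $624 × 6328/15495 = $254.84
Bob: $624 × 2124/15495 = $85.54
Carol: $624 × 7043/15495 = $283.63
= Alice: $254.84, Bob: $85.54, Carol: $283.63

Alice: $254.84, Bob: $85.54, Carol: $283.63


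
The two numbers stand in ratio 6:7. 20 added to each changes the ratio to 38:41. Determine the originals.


Let A = 6k, B = 7k.
(6k + 20) / (7k + 20) = 38/41
Cross-multiply: 41(6k + 20) = 38(7k + 20)
246k + 820 = 266k + 760
246k - 266k = 760 - 820
-20k = -60
k = -60/-20 = 3
A = 6×3 = 18, B = 7×3 = 21
= A = 18, B = 21

A = 18, B = 21


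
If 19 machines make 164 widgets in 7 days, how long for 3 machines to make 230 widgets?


Days ∝ work / workers, so d₂ = d₁ × (m₁/m₂) × (w₂/w₁)
Workers factor (inverse): 19/3 ≈ 6.3333
Work factor (direct): 230/164 ≈ 1.4024
d₂ = 7 × 19/3 × 230/164 = (7 × 19 × 230) / (3 × 164) = 30590/492
≈ 62.17 days

62.17 days


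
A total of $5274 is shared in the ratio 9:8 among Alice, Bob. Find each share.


Total parts = 9 + 8 = 17
Alice: 5274 × 9/17 = 2792.12
Bob: 5274 × 8/17 = 2481.88
= Alice: $2792.12, Bob: $2481.88

Alice: $2792.12, Bob: $2481.88


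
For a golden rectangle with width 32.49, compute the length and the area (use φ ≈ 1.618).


φ = (1 + √5) / 2 ≈ 1.618
Length = width × φ = 32.49 × 1.618 = 52.56882
≈ 52.57
Area = width × length = 32.49 × 52.56882 = 1707.9609618 ≈ 1707.96
= Length: 52.57, Area: 1707.96

Length: 52.57, Area: 1707.96


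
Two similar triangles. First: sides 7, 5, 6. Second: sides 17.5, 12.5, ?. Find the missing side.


Scale factor = 17.5/7 = 2.5
Missing side = 6 × 2.5
= 15.0

15.0


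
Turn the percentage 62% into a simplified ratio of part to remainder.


62% means 62 parts out of 100; remainder = 38
Part : remainder = 62:38
GCD = 2
= 31:19

31:19


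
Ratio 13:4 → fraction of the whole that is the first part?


Total parts = 13 + 4 = 17
First part: 13/17 = 13/17
= 13/17

13/17


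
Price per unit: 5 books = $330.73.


Unit rate = total / quantity
= 330.73 / 5
= $66.15 per unit

$66.15 per unit


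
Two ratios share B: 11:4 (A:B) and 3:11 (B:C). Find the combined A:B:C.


Match B: multiply A:B by 3 → 33:12
Multiply B:C by 4 → 12:44
Combined: 33:12:44
GCD = 1
= 33:12:44

33:12:44


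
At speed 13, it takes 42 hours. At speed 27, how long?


Inverse proportion: x × y = constant
k = 13 × 42 = 546
y₂ = k / 27 = 546 / 27
= 20.22

20.22


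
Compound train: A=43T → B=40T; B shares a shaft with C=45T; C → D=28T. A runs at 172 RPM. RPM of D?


Stage 1: RPM_B = RPM_A × t_A/t_B = 172 × 43/40 = 7396/40 = 184.90
B and C share a shaft → RPM_C = RPM_B
Stage 2: RPM_D = RPM_C × t_C/t_D = RPM_A × (t_A×t_C)/(t_B×t_D)
Overall ratio = (43×45)/(40×28) = 1935/1120
RPM_D = 172 × 1935/1120 = 332820/1120
≈ 297.16 RPM

297.16 RPM


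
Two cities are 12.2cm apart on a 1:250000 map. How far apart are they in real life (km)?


Real distance = map distance × scale
= 12.2cm × 250000
= 3050000 cm = 30500.0 m
= 30.500 km

30.500 km


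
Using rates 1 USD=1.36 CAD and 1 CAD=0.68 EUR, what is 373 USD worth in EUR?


Step 1: 373 USD × 1.36 = 507.28 CAD
Step 2: 507.28 CAD × 0.68 = 344.95 EUR
Implied rate USD→EUR = 1.36 × 0.68 = 0.9248
= 344.95 EUR

344.95 EUR


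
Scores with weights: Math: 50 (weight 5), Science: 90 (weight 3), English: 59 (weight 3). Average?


Numerator = 50×5 + 90×3 + 59×3
= 250 + 270 + 177
= 697
Total weight = 11
Weighted avg = 697/11
= 63.36

63.36


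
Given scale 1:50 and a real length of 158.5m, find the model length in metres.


Model size = real / scale
= 158.5 / 50
= 3.1700 m

3.1700 m


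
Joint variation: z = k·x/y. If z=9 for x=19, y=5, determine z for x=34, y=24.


z = k·x/y
Solve for k using the known point: k = z·y/x = 9×5/19 = 45/19 ≈ 2.3684
Now evaluate at x=34, y=24:
z = k × 34 / 24 = (45 × 34) / (19 × 24) = 1530/456
≈ 3.3553

3.3553


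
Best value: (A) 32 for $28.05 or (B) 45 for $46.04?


Deal A: $28.05/32 = $0.8766/unit
Deal B: $46.04/45 = $1.0231/unit
A is cheaper per unit
= Deal A

Deal A


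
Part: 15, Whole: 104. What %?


Percentage = (part / whole) × 100
= (15 / 104) × 100
≈ 14.42%

14.42%


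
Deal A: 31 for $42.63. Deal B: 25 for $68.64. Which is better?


Deal A: $42.63/31 = $1.3752/unit
Deal B: $68.64/25 = $2.7456/unit
A is cheaper per unit
= Deal A

Deal A


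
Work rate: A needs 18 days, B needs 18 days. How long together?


Rate of A = 1/18 per day
Rate of B = 1/18 per day
Combined rate = 1/18 + 1/18 = 36/324 ≈ 0.1111 per day
Days = 1 / combined rate = 324/36
= 9.00 days

9.00 days


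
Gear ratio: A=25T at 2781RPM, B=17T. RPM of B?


Gear ratio = 25:17 = 25:17
RPM_B = RPM_A × (teeth_A / teeth_B)
= 2781 × (25/17)
= 4089.7 RPM

4089.7 RPM


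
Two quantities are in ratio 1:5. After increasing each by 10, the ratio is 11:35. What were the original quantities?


Let A = 1k, B = 5k.
(1k + 10) / (5k + 10) = 11/35
Cross-multiply: 35(1k + 10) = 11(5k + 10)
35k + 350 = 55k + 110
35k - 55k = 110 - 350
-20k = -240
k = -240/-20 = 12
A = 1×12 = 12, B = 5×12 = 60
= A = 12, B = 60

A = 12, B = 60


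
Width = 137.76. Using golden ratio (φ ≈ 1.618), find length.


φ = (1 + √5) / 2 ≈ 1.618
Length = width × φ = 137.76 × 1.618 = 222.89568
≈ 222.90

222.90


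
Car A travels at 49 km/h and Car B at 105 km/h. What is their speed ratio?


Ratio = 49:105
GCD = 7
Simplified = 7:15
Time ratio (same distance) = 15:7
Speed ratio = 7:15

7:15


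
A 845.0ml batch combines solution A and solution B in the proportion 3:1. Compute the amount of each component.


Total parts = 3 + 1 = 4
solution A: 845.0 × 3/4 = 633.8ml
solution B: 845.0 × 1/4 = 211.3ml
= 633.8ml and 211.3ml

633.8ml and 211.3ml


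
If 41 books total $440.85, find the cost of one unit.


Unit rate = total / quantity
= 440.85 / 41
= $10.75 per unit

$10.75 per unit


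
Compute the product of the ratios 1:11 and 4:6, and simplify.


Compound ratio = (1×4) : (11×6)
= 4:66
GCD = 2
= 2:33

2:33


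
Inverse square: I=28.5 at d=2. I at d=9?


I₁d₁² = I₂d₂²
I₂ = I₁ × (d₁/d₂)²
= 28.5 × (2/9)²
= 28.5 × 4/81
= 114/81
≈ 1.4074

1.4074


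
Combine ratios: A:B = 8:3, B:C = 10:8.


Match B: multiply A:B by 10 → 80:30
Multiply B:C by 3 → 30:24
Combined: 80:30:24
GCD = 2
= 40:15:12

40:15:12


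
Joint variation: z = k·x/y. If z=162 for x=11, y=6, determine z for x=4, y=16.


z = k·x/y
Solve for k using the known point: k = z·y/x = 162×6/11 = 972/11 ≈ 88.3636
Now evaluate at x=4, y=16:
z = k × 4 / 16 = (972 × 4) / (11 × 16) = 3888/176
≈ 22.0909

22.0909


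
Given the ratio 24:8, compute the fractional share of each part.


Total parts = 24 + 8 = 32
First part: 24/32 = 3/4
Second part: 8/32 = 1/4
= 3/4 and 1/4

3/4 and 1/4


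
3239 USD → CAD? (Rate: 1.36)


Amount × rate = 3239 × 1.36
= 4405.04 CAD

4405.04 CAD


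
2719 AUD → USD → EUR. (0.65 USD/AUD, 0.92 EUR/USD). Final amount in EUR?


Step 1: 2719 AUD × 0.65 = 1767.35 USD
Step 2: 1767.35 USD × 0.92 = 1625.96 EUR
Implied rate AUD→EUR = 0.65 × 0.92 = 0.5980
= 1625.96 EUR

1625.96 EUR


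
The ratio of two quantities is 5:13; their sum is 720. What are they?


Let A = 5k, B = 13k.
5k + 13k = 720
18k = 720 → k = 720/18 = 40
A = 5×40 = 200, B = 13×40 = 520
= A = 200, B = 520

A = 200, B = 520


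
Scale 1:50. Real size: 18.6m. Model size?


Model size = real / scale
= 18.6 / 50
= 0.3720 m

0.3720 m


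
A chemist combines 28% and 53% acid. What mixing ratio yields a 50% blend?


Let x parts of 28% mix with y parts of 53%.
28x + 53y = 50(x + y)
28x + 53y = 50x + 50y
x(28 - 50) = y(50 - 53)
x/y = (53 - 50)/(50 - 28) = 3/22
Simplify: 3:22
= 3:22

3:22


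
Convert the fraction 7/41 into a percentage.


Percentage = (part / whole) × 100
= (7 / 41) × 100
≈ 17.07%

17.07%


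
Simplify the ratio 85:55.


GCD(85, 55) = 5
85/5 : 55/5
= 17:11

17:11


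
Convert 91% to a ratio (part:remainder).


91% means 91 parts out of 100; remainder = 9
Part : remainder = 91:9
GCD = 1
= 91:9

91:9


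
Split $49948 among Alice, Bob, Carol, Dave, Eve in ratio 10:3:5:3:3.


Total parts = 10 + 3 + 5 + 3 + 3 = 24
Alice: 49948 × 10/24 = 20811.67
Bob: 49948 × 3/24 = 6243.50
Carol: 49948 × 5/24 = 10405.83
Dave: 49948 × 3/24 = 6243.50
Eve: 49948 × 3/24 = 6243.50
= Alice: $20811.67, Bob: $6243.50, Carol: $10405.83, Dave: $6243.50, Eve: $6243.50

Alice: $20811.67, Bob: $6243.50, Carol: $10405.83, Dave: $6243.50, Eve: $6243.50


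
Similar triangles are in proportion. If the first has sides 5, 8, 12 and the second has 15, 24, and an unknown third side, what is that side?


Scale factor = 15/5 = 3
Missing side = 12 × 3
= 36.0

36.0


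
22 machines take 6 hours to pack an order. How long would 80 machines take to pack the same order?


Inverse proportion: x × y = constant
k = 22 × 6 = 132
y₂ = k / 80 = 132 / 80
= 1.65

1.65


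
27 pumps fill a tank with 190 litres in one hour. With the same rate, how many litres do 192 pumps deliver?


Direct proportion: y/x = constant
k = 190/27 ≈ 7.0370
y₂ = k × 192 = 190 × 192 / 27 = 36480/27
≈ 1351.11

1351.11


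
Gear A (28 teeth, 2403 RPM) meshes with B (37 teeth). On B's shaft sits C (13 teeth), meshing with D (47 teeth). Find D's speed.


Stage 1: RPM_B = RPM_A × t_A/t_B = 2403 × 28/37 = 67284/37 ≈ 1818.49
B and C share a shaft → RPM_C = RPM_B
Stage 2: RPM_D = RPM_C × t_C/t_D = RPM_A × (t_A×t_C)/(t_B×t_D)
Overall ratio = (28×13)/(37×47) = 364/1739
RPM_D = 2403 × 364/1739 = 874692/1739
≈ 502.99 RPM

502.99 RPM


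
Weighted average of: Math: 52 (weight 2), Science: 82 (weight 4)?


Numerator = 52×2 + 82×4
= 104 + 328
= 432
Total weight = 6
Weighted avg = 432/6
= 72.00

72.00


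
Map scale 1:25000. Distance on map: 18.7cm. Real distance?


Real distance = map distance × scale
= 18.7cm × 25000
= 467500 cm = 4675.0 m
= 4.675 km

4.675 km


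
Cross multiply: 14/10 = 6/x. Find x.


Cross multiply: 14 × x = 10 × 6
14x = 60
x = 60 / 14
= 4.29

4.29


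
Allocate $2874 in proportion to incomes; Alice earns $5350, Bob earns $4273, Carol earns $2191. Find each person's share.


Total income = 5350 + 4273 + 2191 = $11814
Alice: $2874 × 5350/11814 = $1301.50
Bob: $2874 × 4273/11814 = $1039.50
Carol: $2874 × 2191/11814 = $533.01
= Alice: $1301.50, Bob: $1039.50, Carol: $533.01

Alice: $1301.50, Bob: $1039.50, Carol: $533.01


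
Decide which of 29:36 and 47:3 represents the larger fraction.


29/36 = 0.8056
47/3 = 15.6667
0.8056 < 15.6667, so 29:36 is less
= 47:3

47:3


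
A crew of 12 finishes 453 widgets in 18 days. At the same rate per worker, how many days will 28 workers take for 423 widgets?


Days ∝ work / workers, so d₂ = d₁ × (m₁/m₂) × (w₂/w₁)
Workers factor (inverse): 12/28 ≈ 0.4286
Work factor (direct): 423/453 ≈ 0.9338
d₂ = 18 × 12/28 × 423/453 = (18 × 12 × 423) / (28 × 453) = 91368/12684
≈ 7.20 days

7.20 days


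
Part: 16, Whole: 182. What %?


Percentage = (part / whole) × 100
= (16 / 182) × 100
≈ 8.79%

8.79%


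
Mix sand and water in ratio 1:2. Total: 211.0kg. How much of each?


Total parts = 1 + 2 = 3
sand: 211.0 × 1/3 = 70.3kg
water: 211.0 × 2/3 = 140.7kg
= 70.3kg and 140.7kg

70.3kg and 140.7kg


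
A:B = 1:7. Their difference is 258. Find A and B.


Let A = 1k, B = 7k.
7k - 1k = 258
6k = 258 → k = 258/6 = 43
A = 1×43 = 43, B = 7×43 = 301
= A = 43, B = 301

A = 43, B = 301


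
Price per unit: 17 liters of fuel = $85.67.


Unit rate = total / quantity
= 85.67 / 17
= $5.04 per unit

$5.04 per unit


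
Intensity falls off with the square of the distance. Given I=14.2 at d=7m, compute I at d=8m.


I₁d₁² = I₂d₂²
I₂ = I₁ × (d₁/d₂)²
= 14.2 × (7/8)²
= 14.2 × 49/64
= 695.8/64
≈ 10.8719

10.8719


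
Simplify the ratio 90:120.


GCD(90, 120) = 30
90/30 : 120/30
= 3:4

3:4


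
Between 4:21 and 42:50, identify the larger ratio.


4/21 = 0.1905
42/50 = 0.8400
0.1905 < 0.8400, so 4:21 is less
= 42:50

42:50


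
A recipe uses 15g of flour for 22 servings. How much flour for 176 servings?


Direct proportion: y/x = constant
k = 15/22 ≈ 0.6818
y₂ = k × 176 = 15 × 176 / 22 = 2640/22
= 120.00

120.00


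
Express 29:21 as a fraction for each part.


Total parts = 29 + 21 = 50
First part: 29/50 = 29/50
Second part: 21/50 = 21/50
= 29/50 and 21/50

29/50 and 21/50


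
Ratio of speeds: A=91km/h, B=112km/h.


Ratio = 91:112
GCD = 7
Simplified = 13:16
Time ratio (same distance) = 16:13
Speed ratio = 13:16

13:16


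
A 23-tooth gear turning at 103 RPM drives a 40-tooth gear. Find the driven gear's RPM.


Gear ratio = 23:40 = 23:40
RPM_B = RPM_A × (teeth_A / teeth_B)
= 103 × (23/40)
= 59.2 RPM

59.2 RPM


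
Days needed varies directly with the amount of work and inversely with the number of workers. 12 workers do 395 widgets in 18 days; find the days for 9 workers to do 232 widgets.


Days ∝ work / workers, so d₂ = d₁ × (m₁/m₂) × (w₂/w₁)
Workers factor (inverse): 12/9 ≈ 1.3333
Work factor (direct): 232/395 ≈ 0.5873
d₂ = 18 × 12/9 × 232/395 = (18 × 12 × 232) / (9 × 395) = 50112/3555
≈ 14.10 days

14.10 days


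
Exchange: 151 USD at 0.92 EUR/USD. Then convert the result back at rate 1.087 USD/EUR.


Amount × rate = 151 × 0.92 = 138.92 EUR
Round-trip: 138.92 × 1.087 = 151.01 USD
= 138.92 EUR, then 151.01 USD

138.92 EUR, then 151.01 USD


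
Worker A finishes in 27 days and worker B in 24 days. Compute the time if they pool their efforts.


Rate of A = 1/27 per day
Rate of B = 1/24 per day
Combined rate = 1/27 + 1/24 = 51/648 ≈ 0.0787 per day
Days = 1 / combined rate = 648/51
≈ 12.71 days

12.71 days


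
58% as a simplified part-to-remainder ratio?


58% means 58 parts out of 100; remainder = 42
Part : remainder = 58:42
GCD = 2
= 29:21

29:21


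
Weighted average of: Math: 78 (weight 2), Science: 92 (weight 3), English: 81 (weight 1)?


Numerator = 78×2 + 92×3 + 81×1
= 156 + 276 + 81
= 513
Total weight = 6
Weighted avg = 513/6
= 85.50

85.50


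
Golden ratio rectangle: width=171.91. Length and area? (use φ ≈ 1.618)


φ = (1 + √5) / 2 ≈ 1.618
Length = width × φ = 171.91 × 1.618 = 278.15038
≈ 278.15
Area = width × length = 171.91 × 278.15038 = 47816.8318258 ≈ 47816.83
= Length: 278.15, Area: 47816.83

Length: 278.15, Area: 47816.83


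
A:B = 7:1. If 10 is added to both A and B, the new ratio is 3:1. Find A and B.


Let A = 7k, B = 1k.
(7k + 10) / (1k + 10) = 3/1
Cross-multiply: 1(7k + 10) = 3(1k + 10)
7k + 10 = 3k + 30
7k - 3k = 30 - 10
4k = 20
k = 20/4 = 5
A = 7×5 = 35, B = 1×5 = 5
= A = 35, B = 5

A = 35, B = 5


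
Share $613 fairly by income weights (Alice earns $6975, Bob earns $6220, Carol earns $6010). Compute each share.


Total income = 6975 + 6220 + 6010 = $19205
Alice: $613 × 6975/19205 = $222.63
Bob: $613 × 6220/19205 = $198.53
Carol: $613 × 6010/19205 = $191.83
= Alice: $222.63, Bob: $198.53, Carol: $191.83

Alice: $222.63, Bob: $198.53, Carol: $191.83


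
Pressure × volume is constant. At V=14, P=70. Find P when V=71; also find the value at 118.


Inverse proportion: x × y = constant
k = 14 × 70 = 980
At x=71: k/71 = 13.80
At x=118: k/118 = 8.31
= 13.80 and 8.31

13.80 and 8.31


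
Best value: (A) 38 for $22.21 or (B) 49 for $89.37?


Deal A: $22.21/38 = $0.5845/unit
Deal B: $89.37/49 = $1.8239/unit
A is cheaper per unit
= Deal A

Deal A


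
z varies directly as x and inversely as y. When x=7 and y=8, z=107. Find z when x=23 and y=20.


z = k·x/y
Solve for k using the known point: k = z·y/x = 107×8/7 = 856/7 ≈ 122.2857
Now evaluate at x=23, y=20:
z = k × 23 / 20 = (856 × 23) / (7 × 20) = 19688/140
≈ 140.6286

140.6286


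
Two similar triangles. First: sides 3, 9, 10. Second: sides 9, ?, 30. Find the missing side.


Scale factor = 9/3 = 3
Missing side = 9 × 3
= 27.0

27.0


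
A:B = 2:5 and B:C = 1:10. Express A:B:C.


Match B: multiply A:B by 1 → 2:5
Multiply B:C by 5 → 5:50
Combined: 2:5:50
GCD = 1
= 2:5:50

2:5:50


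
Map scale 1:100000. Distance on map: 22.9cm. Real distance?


Real distance = map distance × scale
= 22.9cm × 100000
= 2290000 cm = 22900.0 m
= 22.900 km

22.900 km


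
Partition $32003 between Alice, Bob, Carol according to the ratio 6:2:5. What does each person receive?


Total parts = 6 + 2 + 5 = 13
Alice: 32003 × 6/13 = 14770.62
Bob: 32003 × 2/13 = 4923.54
Carol: 32003 × 5/13 = 12308.85
= Alice: $14770.62, Bob: $4923.54, Carol: $12308.85

Alice: $14770.62, Bob: $4923.54, Carol: $12308.85


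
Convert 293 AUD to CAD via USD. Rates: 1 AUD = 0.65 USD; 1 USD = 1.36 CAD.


Step 1: 293 AUD × 0.65 = 190.45 USD
Step 2: 190.45 USD × 1.36 = 259.01 CAD
Implied rate AUD→CAD = 0.65 × 1.36 = 0.8840
= 259.01 CAD

259.01 CAD


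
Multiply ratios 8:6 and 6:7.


Compound ratio = (8×6) : (6×7)
= 48:42
GCD = 6
= 8:7

8:7


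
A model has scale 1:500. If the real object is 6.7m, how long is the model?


Model size = real / scale
= 6.7 / 500
= 0.0134 m

0.0134 m


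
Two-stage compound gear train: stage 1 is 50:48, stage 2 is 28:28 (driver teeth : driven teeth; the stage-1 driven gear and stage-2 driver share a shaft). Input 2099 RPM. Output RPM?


Stage 1: RPM_B = RPM_A × t_A/t_B = 2099 × 50/48 = 104950/48 ≈ 2186.46
B and C share a shaft → RPM_C = RPM_B
Stage 2: RPM_D = RPM_C × t_C/t_D = RPM_A × (t_A×t_C)/(t_B×t_D)
Overall ratio = (50×28)/(48×28) = 1400/1344
RPM_D = 2099 × 1400/1344 = 2938600/1344
≈ 2186.46 RPM

2186.46 RPM


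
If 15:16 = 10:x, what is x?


Cross multiply: 15 × x = 16 × 10
15x = 160
x = 160 / 15
= 10.67

10.67


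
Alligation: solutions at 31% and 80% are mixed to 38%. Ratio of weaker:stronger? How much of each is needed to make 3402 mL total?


Let x parts of 31% mix with y parts of 80%.
31x + 80y = 38(x + y)
31x + 80y = 38x + 38y
x(31 - 38) = y(38 - 80)
x/y = (80 - 38)/(38 - 31) = 42/7
Simplify: 6:1
Total parts = 7; one part = 3402/7 = 486.00 mL
31% solution: 6×486.00 = 2916.00 mL
80% solution: 1×486.00 = 486.00 mL
= ratio 6:1; 2916.00 mL and 486.00 mL

ratio 6:1; 2916.00 mL and 486.00 mL


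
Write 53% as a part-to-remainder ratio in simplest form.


53% means 53 parts out of 100; remainder = 47
Part : remainder = 53:47
GCD = 1
= 53:47

53:47


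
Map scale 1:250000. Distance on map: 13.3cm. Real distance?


Real distance = map distance × scale
= 13.3cm × 250000
= 3325000 cm = 33250.0 m
= 33.250 km

33.250 km


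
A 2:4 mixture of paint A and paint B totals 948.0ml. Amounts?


Total parts = 2 + 4 = 6
paint A: 948.0 × 2/6 = 316.0ml
paint B: 948.0 × 4/6 = 632.0ml
= 316.0ml and 632.0ml

316.0ml and 632.0ml


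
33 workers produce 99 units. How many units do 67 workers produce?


Direct proportion: y/x = constant
k = 99/33 = 3.0000
y₂ = k × 67 = 99 × 67 / 33 = 6633/33
= 201.00

201.00


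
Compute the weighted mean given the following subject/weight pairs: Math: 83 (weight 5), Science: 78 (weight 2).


Numerator = 83×5 + 78×2
= 415 + 156
= 571
Total weight = 7
Weighted avg = 571/7
= 81.57

81.57


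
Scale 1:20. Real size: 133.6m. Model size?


Model size = real / scale
= 133.6 / 20
= 6.6800 m

6.6800 m


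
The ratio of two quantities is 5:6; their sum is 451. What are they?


Let A = 5k, B = 6k.
5k + 6k = 451
11k = 451 → k = 451/11 = 41
A = 5×41 = 205, B = 6×41 = 246
= A = 205, B = 246

A = 205, B = 246


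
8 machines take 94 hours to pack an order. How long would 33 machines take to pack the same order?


Inverse proportion: x × y = constant
k = 8 × 94 = 752
y₂ = k / 33 = 752 / 33
= 22.79

22.79


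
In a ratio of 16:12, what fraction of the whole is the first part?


Total parts = 16 + 12 = 28
First part: 16/28 = 4/7
= 4/7

4/7


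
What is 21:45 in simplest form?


GCD(21, 45) = 3
21/3 : 45/3
= 7:15

7:15


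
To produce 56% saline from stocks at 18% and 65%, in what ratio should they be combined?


Let x parts of 18% mix with y parts of 65%.
18x + 65y = 56(x + y)
18x + 65y = 56x + 56y
x(18 - 56) = y(56 - 65)
x/y = (65 - 56)/(56 - 18) = 9/38
Simplify: 9:38
= 9:38

9:38


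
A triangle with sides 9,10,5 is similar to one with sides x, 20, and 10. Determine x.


Scale factor = 20/10 = 2
Missing side = 9 × 2
= 18.0

18.0


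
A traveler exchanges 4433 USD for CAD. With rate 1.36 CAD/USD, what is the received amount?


Amount × rate = 4433 × 1.36
= 6028.88 CAD

6028.88 CAD


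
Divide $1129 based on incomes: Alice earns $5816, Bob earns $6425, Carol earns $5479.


Total income = 5816 + 6425 + 5479 = $17720
Alice: $1129 × 5816/17720 = $370.56
Bob: $1129 × 6425/17720 = $409.36
Carol: $1129 × 5479/17720 = $349.09
= Alice: $370.56, Bob: $409.36, Carol: $349.09

Alice: $370.56, Bob: $409.36, Carol: $349.09


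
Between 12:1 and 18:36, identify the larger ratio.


12/1 = 12.0000
18/36 = 0.5000
12.0000 > 0.5000, so 12:1 is greater
= 12:1

12:1


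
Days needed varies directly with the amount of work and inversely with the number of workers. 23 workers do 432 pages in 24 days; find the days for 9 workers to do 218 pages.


Days ∝ work / workers, so d₂ = d₁ × (m₁/m₂) × (w₂/w₁)
Workers factor (inverse): 23/9 ≈ 2.5556
Work factor (direct): 218/432 ≈ 0.5046
d₂ = 24 × 23/9 × 218/432 = (24 × 23 × 218) / (9 × 432) = 120336/3888
≈ 30.95 days

30.95 days


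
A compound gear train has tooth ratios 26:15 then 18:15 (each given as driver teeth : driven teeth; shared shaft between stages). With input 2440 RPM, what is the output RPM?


Stage 1: RPM_B = RPM_A × t_A/t_B = 2440 × 26/15 = 63440/15 ≈ 4229.33
B and C share a shaft → RPM_C = RPM_B
Stage 2: RPM_D = RPM_C × t_C/t_D = RPM_A × (t_A×t_C)/(t_B×t_D)
Overall ratio = (26×18)/(15×15) = 468/225
RPM_D = 2440 × 468/225 = 1141920/225
= 5075.20 RPM

5075.20 RPM


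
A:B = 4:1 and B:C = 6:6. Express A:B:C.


Match B: multiply A:B by 6 → 24:6
Multiply B:C by 1 → 6:6
Combined: 24:6:6
GCD = 6
= 4:1:1

4:1:1


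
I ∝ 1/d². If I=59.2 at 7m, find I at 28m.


I₁d₁² = I₂d₂²
I₂ = I₁ × (d₁/d₂)²
= 59.2 × (7/28)²
= 59.2 × 49/784
= 2900.8/784
= 3.7000

3.7000


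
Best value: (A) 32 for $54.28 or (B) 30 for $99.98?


Deal A: $54.28/32 = $1.6963/unit
Deal B: $99.98/30 = $3.3327/unit
A is cheaper per unit
= Deal A

Deal A


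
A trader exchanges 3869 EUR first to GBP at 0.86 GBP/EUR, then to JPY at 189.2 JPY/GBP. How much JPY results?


Step 1: 3869 EUR × 0.86 = 3327.34 GBP
Step 2: 3327.34 GBP × 189.2 = 629532.73 JPY
Implied rate EUR→JPY = 0.86 × 189.2 = 162.7120
= 629532.73 JPY

629532.73 JPY


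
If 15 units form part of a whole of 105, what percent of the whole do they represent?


Percentage = (part / whole) × 100
= (15 / 105) × 100
≈ 14.29%

14.29%


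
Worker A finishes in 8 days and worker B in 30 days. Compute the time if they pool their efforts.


Rate of A = 1/8 per day
Rate of B = 1/30 per day
Combined rate = 1/8 + 1/30 = 38/240 ≈ 0.1583 per day
Days = 1 / combined rate = 240/38
≈ 6.32 days

6.32 days


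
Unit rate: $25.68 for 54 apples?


Unit rate = total / quantity
= 25.68 / 54
= $0.48 per unit

$0.48 per unit


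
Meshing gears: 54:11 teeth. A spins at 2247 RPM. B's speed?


Gear ratio = 54:11 = 54:11
RPM_B = RPM_A × (teeth_A / teeth_B)
= 2247 × (54/11)
= 11030.7 RPM

11030.7 RPM


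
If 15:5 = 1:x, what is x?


Cross multiply: 15 × x = 5 × 1
15x = 5
x = 5 / 15
= 0.33

0.33


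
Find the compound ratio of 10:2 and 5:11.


Compound ratio = (10×5) : (2×11)
= 50:22
GCD = 2
= 25:11

25:11


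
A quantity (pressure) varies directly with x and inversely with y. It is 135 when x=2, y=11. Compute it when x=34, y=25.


z = k·x/y
Solve for k using the known point: k = z·y/x = 135×11/2 = 1485/2 = 742.5000
Now evaluate at x=34, y=25:
z = k × 34 / 25 = (1485 × 34) / (2 × 25) = 50490/50
= 1009.8000

1009.8000


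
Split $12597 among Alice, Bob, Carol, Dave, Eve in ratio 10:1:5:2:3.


Total parts = 10 + 1 + 5 + 2 + 3 = 21
Alice: 12597 × 10/21 = 5998.57
Bob: 12597 × 1/21 = 599.86
Carol: 12597 × 5/21 = 2999.29
Dave: 12597 × 2/21 = 1199.71
Eve: 12597 × 3/21 = 1799.57
= Alice: $5998.57, Bob: $599.86, Carol: $2999.29, Dave: $1199.71, Eve: $1799.57

Alice: $5998.57, Bob: $599.86, Carol: $2999.29, Dave: $1199.71, Eve: $1799.57


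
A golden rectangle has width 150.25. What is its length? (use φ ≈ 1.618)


φ = (1 + √5) / 2 ≈ 1.618
Length = width × φ = 150.25 × 1.618 = 243.1045
≈ 243.10

243.10


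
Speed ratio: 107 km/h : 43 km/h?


Ratio = 107:43
GCD = 1
Simplified = 107:43
Time ratio (same distance) = 43:107
Speed ratio = 107:43

107:43


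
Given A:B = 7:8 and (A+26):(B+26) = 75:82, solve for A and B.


Let A = 7k, B = 8k.
(7k + 26) / (8k + 26) = 75/82
Cross-multiply: 82(7k + 26) = 75(8k + 26)
574k + 2132 = 600k + 1950
574k - 600k = 1950 - 2132
-26k = -182
k = -182/-26 = 7
A = 7×7 = 49, B = 8×7 = 56
= A = 49, B = 56

A = 49, B = 56


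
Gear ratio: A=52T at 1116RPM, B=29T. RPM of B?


Gear ratio = 52:29 = 52:29
RPM_B = RPM_A × (teeth_A / teeth_B)
= 1116 × (52/29)
= 2001.1 RPM

2001.1 RPM


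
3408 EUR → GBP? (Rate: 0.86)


Amount × rate = 3408 × 0.86
= 2930.88 GBP

2930.88 GBP


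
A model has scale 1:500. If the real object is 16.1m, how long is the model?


Model size = real / scale
= 16.1 / 500
= 0.0322 m

0.0322 m


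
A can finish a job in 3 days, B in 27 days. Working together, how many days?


Rate of A = 1/3 per day
Rate of B = 1/27 per day
Combined rate = 1/3 + 1/27 = 30/81 ≈ 0.3704 per day
Days = 1 / combined rate = 81/30
= 2.70 days

2.70 days


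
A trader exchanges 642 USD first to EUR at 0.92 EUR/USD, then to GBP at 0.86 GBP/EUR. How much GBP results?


Step 1: 642 USD × 0.92 = 590.64 EUR
Step 2: 590.64 EUR × 0.86 = 507.95 GBP
Implied rate USD→GBP = 0.92 × 0.86 = 0.7912
= 507.95 GBP

507.95 GBP


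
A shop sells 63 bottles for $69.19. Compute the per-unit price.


Unit rate = total / quantity
= 69.19 / 63
= $1.10 per unit

$1.10 per unit


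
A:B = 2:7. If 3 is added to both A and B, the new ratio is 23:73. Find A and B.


Let A = 2k, B = 7k.
(2k + 3) / (7k + 3) = 23/73
Cross-multiply: 73(2k + 3) = 23(7k + 3)
146k + 219 = 161k + 69
146k - 161k = 69 - 219
-15k = -150
k = -150/-15 = 10
A = 2×10 = 20, B = 7×10 = 70
= A = 20, B = 70

A = 20, B = 70


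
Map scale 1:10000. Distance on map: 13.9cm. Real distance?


Real distance = map distance × scale
= 13.9cm × 10000
= 139000 cm = 1390.0 m
= 1.390 km

1.390 km


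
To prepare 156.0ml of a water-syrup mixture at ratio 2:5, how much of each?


Total parts = 2 + 5 = 7
water: 156.0 × 2/7 = 44.6ml
syrup: 156.0 × 5/7 = 111.4ml
= 44.6ml and 111.4ml

44.6ml and 111.4ml


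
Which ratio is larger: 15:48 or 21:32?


15/48 = 0.3125
21/32 = 0.6562
0.3125 < 0.6562, so 15:48 is less
= 21:32

21:32


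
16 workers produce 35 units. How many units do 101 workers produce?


Direct proportion: y/x = constant
k = 35/16 = 2.1875
y₂ = k × 101 = 35 × 101 / 16 = 3535/16
≈ 220.94

220.94


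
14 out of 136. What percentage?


Percentage = (part / whole) × 100
= (14 / 136) × 100
≈ 10.29%

10.29%


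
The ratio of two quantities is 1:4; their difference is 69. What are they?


Let A = 1k, B = 4k.
4k - 1k = 69
3k = 69 → k = 69/3 = 23
A = 1×23 = 23, B = 4×23 = 92
= A = 23, B = 92

A = 23, B = 92


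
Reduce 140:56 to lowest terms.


GCD(140, 56) = 28
140/28 : 56/28
= 5:2

5:2


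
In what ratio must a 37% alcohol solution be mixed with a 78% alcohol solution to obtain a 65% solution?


Let x parts of 37% mix with y parts of 78%.
37x + 78y = 65(x + y)
37x + 78y = 65x + 65y
x(37 - 65) = y(65 - 78)
x/y = (78 - 65)/(65 - 37) = 13/28
Simplify: 13:28
= 13:28

13:28


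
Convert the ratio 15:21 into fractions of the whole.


Total parts = 15 + 21 = 36
First part: 15/36 = 5/12
Second part: 21/36 = 7/12
= 5/12 and 7/12

5/12 and 7/12


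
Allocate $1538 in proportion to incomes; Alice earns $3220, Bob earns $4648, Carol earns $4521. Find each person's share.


Total income = 3220 + 4648 + 4521 = $12389
Alice: $1538 × 3220/12389 = $399.74
Bob: $1538 × 4648/12389 = $577.01
Carol: $1538 × 4521/12389 = $561.25
= Alice: $399.74, Bob: $577.01, Carol: $561.25

Alice: $399.74, Bob: $577.01, Carol: $561.25


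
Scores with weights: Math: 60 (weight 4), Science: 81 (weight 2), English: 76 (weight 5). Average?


Numerator = 60×4 + 81×2 + 76×5
= 240 + 162 + 380
= 782
Total weight = 11
Weighted avg = 782/11
= 71.09

71.09


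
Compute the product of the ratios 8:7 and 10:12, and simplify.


Compound ratio = (8×10) : (7×12)
= 80:84
GCD = 4
= 20:21

20:21


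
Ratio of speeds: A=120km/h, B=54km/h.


Ratio = 120:54
GCD = 6
Simplified = 20:9
Time ratio (same distance) = 9:20
Speed ratio = 20:9

20:9


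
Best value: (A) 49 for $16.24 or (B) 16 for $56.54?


Deal A: $16.24/49 = $0.3314/unit
Deal B: $56.54/16 = $3.5338/unit
A is cheaper per unit
= Deal A

Deal A


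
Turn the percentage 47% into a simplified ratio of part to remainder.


47% means 47 parts out of 100; remainder = 53
Part : remainder = 47:53
GCD = 1
= 47:53

47:53


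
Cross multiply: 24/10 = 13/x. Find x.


Cross multiply: 24 × x = 10 × 13
24x = 130
x = 130 / 24
= 5.42

5.42


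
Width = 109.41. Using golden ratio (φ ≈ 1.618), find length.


φ = (1 + √5) / 2 ≈ 1.618
Length = width × φ = 109.41 × 1.618 = 177.02538
≈ 177.03

177.03


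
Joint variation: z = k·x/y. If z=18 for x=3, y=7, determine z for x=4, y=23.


z = k·x/y
Solve for k using the known point: k = z·y/x = 18×7/3 = 126/3 = 42.0000
Now evaluate at x=4, y=23:
z = k × 4 / 23 = (126 × 4) / (3 × 23) = 504/69
≈ 7.3043

7.3043


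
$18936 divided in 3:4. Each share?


Total parts = 3 + 4 = 7
Part 1: 18936 × 3/7 = 8115.43
Part 2: 18936 × 4/7 = 10820.57
= Part 1: $8115.43, Part 2: $10820.57

Part 1: $8115.43, Part 2: $10820.57


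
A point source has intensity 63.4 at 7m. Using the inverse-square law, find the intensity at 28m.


I₁d₁² = I₂d₂²
I₂ = I₁ × (d₁/d₂)²
= 63.4 × (7/28)²
= 63.4 × 49/784
= 3106.6/784
= 3.9625

3.9625


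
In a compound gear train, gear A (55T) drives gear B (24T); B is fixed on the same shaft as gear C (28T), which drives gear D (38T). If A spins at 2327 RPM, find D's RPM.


Stage 1: RPM_B = RPM_A × t_A/t_B = 2327 × 55/24 = 127985/24 ≈ 5332.71
B and C share a shaft → RPM_C = RPM_B
Stage 2: RPM_D = RPM_C × t_C/t_D = RPM_A × (t_A×t_C)/(t_B×t_D)
Overall ratio = (55×28)/(24×38) = 1540/912
RPM_D = 2327 × 1540/912 = 3583580/912
≈ 3929.36 RPM

3929.36 RPM


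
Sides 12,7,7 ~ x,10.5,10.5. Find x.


Scale factor = 10.5/7 = 1.5
Missing side = 12 × 1.5
= 18.0

18.0


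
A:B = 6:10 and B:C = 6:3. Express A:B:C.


Match B: multiply A:B by 6 → 36:60
Multiply B:C by 10 → 60:30
Combined: 36:60:30
GCD = 6
= 6:10:5

6:10:5


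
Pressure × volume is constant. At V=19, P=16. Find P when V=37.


Inverse proportion: x × y = constant
k = 19 × 16 = 304
y₂ = k / 37 = 304 / 37
= 8.22

8.22


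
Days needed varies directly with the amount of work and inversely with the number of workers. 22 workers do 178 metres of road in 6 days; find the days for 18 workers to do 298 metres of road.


Days ∝ work / workers, so d₂ = d₁ × (m₁/m₂) × (w₂/w₁)
Workers factor (inverse): 22/18 ≈ 1.2222
Work factor (direct): 298/178 ≈ 1.6742
d₂ = 6 × 22/18 × 298/178 = (6 × 22 × 298) / (18 × 178) = 39336/3204
≈ 12.28 days

12.28 days


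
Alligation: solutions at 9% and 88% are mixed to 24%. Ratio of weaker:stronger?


Let x parts of 9% mix with y parts of 88%.
9x + 88y = 24(x + y)
9x + 88y = 24x + 24y
x(9 - 24) = y(24 - 88)
x/y = (88 - 24)/(24 - 9) = 64/15
Simplify: 64:15
= 64:15

64:15


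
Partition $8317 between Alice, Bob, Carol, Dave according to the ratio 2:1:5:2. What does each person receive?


Total parts = 2 + 1 + 5 + 2 = 10
Alice: 8317 × 2/10 = 1663.40
Bob: 8317 × 1/10 = 831.70
Carol: 8317 × 5/10 = 4158.50
Dave: 8317 × 2/10 = 1663.40
= Alice: $1663.40, Bob: $831.70, Carol: $4158.50, Dave: $1663.40

Alice: $1663.40, Bob: $831.70, Carol: $4158.50, Dave: $1663.40


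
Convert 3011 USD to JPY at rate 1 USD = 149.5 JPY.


Amount × rate = 3011 × 149.5
= 450144.50 JPY

450144.50 JPY


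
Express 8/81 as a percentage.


Percentage = (part / whole) × 100
= (8 / 81) × 100
≈ 9.88%

9.88%


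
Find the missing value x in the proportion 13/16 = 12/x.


Cross multiply: 13 × x = 16 × 12
13x = 192
x = 192 / 13
= 14.77

14.77


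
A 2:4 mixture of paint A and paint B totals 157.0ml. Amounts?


Total parts = 2 + 4 = 6
paint A: 157.0 × 2/6 = 52.3ml
paint B: 157.0 × 4/6 = 104.7ml
= 52.3ml and 104.7ml

52.3ml and 104.7ml


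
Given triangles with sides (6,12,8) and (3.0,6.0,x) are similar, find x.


Scale factor = 3.0/6 = 0.5
Missing side = 8 × 0.5
= 4.0

4.0


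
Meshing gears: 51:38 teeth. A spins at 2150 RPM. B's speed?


Gear ratio = 51:38 = 51:38
RPM_B = RPM_A × (teeth_A / teeth_B)
= 2150 × (51/38)
= 2885.5 RPM

2885.5 RPM


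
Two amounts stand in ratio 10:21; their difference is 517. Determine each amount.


Let A = 10k, B = 21k.
21k - 10k = 517
11k = 517 → k = 517/11 = 47
A = 10×47 = 470, B = 21×47 = 987
= A = 470, B = 987

A = 470, B = 987


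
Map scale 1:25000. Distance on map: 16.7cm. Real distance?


Real distance = map distance × scale
= 16.7cm × 25000
= 417500 cm = 4175.0 m
= 4.175 km

4.175 km


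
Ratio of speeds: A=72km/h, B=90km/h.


Ratio = 72:90
GCD = 18
Simplified = 4:5
Time ratio (same distance) = 5:4
Speed ratio = 4:5

4:5


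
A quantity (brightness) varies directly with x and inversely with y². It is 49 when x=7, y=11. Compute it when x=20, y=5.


z = k·x/y²
Solve for k using the known point: k = z·y²/x = 49×121/7 = 5929/7 = 847.0000
Now evaluate at x=20, y=5:
z = k × 20 / 25 = (5929 × 20) / (7 × 25) = 118580/175
= 677.6000

677.6000


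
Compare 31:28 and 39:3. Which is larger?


31/28 = 1.1071
39/3 = 13.0000
1.1071 < 13.0000, so 31:28 is less
= 39:3

39:3


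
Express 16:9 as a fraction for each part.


Total parts = 16 + 9 = 25
First part: 16/25 = 16/25
Second part: 9/25 = 9/25
= 16/25 and 9/25

16/25 and 9/25


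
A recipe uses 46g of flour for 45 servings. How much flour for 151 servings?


Direct proportion: y/x = constant
k = 46/45 ≈ 1.0222
y₂ = k × 151 = 46 × 151 / 45 = 6946/45
≈ 154.36

154.36


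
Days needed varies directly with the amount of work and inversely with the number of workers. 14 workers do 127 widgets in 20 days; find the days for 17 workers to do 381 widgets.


Days ∝ work / workers, so d₂ = d₁ × (m₁/m₂) × (w₂/w₁)
Workers factor (inverse): 14/17 ≈ 0.8235
Work factor (direct): 381/127 = 3.0000
d₂ = 20 × 14/17 × 381/127 = (20 × 14 × 381) / (17 × 127) = 106680/2159
≈ 49.41 days

49.41 days


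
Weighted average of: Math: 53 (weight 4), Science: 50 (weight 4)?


Numerator = 53×4 + 50×4
= 212 + 200
= 412
Total weight = 8
Weighted avg = 412/8
= 51.50

51.50


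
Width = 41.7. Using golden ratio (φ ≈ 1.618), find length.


φ = (1 + √5) / 2 ≈ 1.618
Length = width × φ = 41.7 × 1.618 = 67.4706
≈ 67.47

67.47


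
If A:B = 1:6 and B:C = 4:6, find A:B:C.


Match B: multiply A:B by 4 → 4:24
Multiply B:C by 6 → 24:36
Combined: 4:24:36
GCD = 4
= 1:6:9

1:6:9


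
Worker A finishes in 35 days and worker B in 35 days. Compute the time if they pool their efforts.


Rate of A = 1/35 per day
Rate of B = 1/35 per day
Combined rate = 1/35 + 1/35 = 70/1225 ≈ 0.0571 per day
Days = 1 / combined rate = 1225/70
= 17.50 days

17.50 days


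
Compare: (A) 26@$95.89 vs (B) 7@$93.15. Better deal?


Deal A: $95.89/26 = $3.6881/unit
Deal B: $93.15/7 = $13.3071/unit
A is cheaper per unit
= Deal A

Deal A


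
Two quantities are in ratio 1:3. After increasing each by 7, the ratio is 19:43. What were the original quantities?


Let A = 1k, B = 3k.
(1k + 7) / (3k + 7) = 19/43
Cross-multiply: 43(1k + 7) = 19(3k + 7)
43k + 301 = 57k + 133
43k - 57k = 133 - 301
-14k = -168
k = -168/-14 = 12
A = 1×12 = 12, B = 3×12 = 36
= A = 12, B = 36

A = 12, B = 36


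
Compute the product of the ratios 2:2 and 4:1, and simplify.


Compound ratio = (2×4) : (2×1)
= 8:2
GCD = 2
= 4:1

4:1


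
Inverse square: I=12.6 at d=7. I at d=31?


I₁d₁² = I₂d₂²
I₂ = I₁ × (d₁/d₂)²
= 12.6 × (7/31)²
= 12.6 × 49/961
= 617.4/961
≈ 0.6425

0.6425


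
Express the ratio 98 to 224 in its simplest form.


GCD(98, 224) = 14
98/14 : 224/14
= 7:16

7:16


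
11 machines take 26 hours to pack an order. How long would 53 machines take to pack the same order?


Inverse proportion: x × y = constant
k = 11 × 26 = 286
y₂ = k / 53 = 286 / 53
= 5.40

5.40


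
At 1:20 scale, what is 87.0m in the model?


Model size = real / scale
= 87.0 / 20
= 4.3500 m

4.3500 m


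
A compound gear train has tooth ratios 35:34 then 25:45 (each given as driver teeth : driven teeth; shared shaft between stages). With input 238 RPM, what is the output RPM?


Stage 1: RPM_B = RPM_A × t_A/t_B = 238 × 35/34 = 8330/34 = 245.00
B and C share a shaft → RPM_C = RPM_B
Stage 2: RPM_D = RPM_C × t_C/t_D = RPM_A × (t_A×t_C)/(t_B×t_D)
Overall ratio = (35×25)/(34×45) = 875/1530
RPM_D = 238 × 875/1530 = 208250/1530
≈ 136.11 RPM

136.11 RPM


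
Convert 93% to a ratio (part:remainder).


93% means 93 parts out of 100; remainder = 7
Part : remainder = 93:7
GCD = 1
= 93:7

93:7


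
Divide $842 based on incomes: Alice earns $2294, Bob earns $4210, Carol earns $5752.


Total income = 2294 + 4210 + 5752 = $12256
Alice: $842 × 2294/12256 = $157.60
Bob: $842 × 4210/12256 = $289.23
Carol: $842 × 5752/12256 = $395.17
= Alice: $157.60, Bob: $289.23, Carol: $395.17

Alice: $157.60, Bob: $289.23, Carol: $395.17


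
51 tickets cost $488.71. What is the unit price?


Unit rate = total / quantity
= 488.71 / 51
= $9.58 per unit

$9.58 per unit


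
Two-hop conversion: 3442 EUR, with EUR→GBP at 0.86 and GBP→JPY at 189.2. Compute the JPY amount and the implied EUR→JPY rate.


Step 1: 3442 EUR × 0.86 = 2960.12 GBP
Step 2: 2960.12 GBP × 189.2 = 560054.70 JPY
Implied rate EUR→JPY = 0.86 × 189.2 = 162.7120
= 560054.70 JPY; implied rate 162.7120 JPY/EUR

560054.70 JPY; implied rate 162.7120 JPY/EUR


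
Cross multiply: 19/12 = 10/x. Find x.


Cross multiply: 19 × x = 12 × 10
19x = 120
x = 120 / 19
= 6.32

6.32


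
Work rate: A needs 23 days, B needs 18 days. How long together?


Rate of A = 1/23 per day
Rate of B = 1/18 per day
Combined rate = 1/23 + 1/18 = 41/414 ≈ 0.0990 per day
Days = 1 / combined rate = 414/41
≈ 10.10 days

10.10 days


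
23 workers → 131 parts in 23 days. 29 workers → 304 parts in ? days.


Days ∝ work / workers, so d₂ = d₁ × (m₁/m₂) × (w₂/w₁)
Workers factor (inverse): 23/29 ≈ 0.7931
Work factor (direct): 304/131 ≈ 2.3206
d₂ = 23 × 23/29 × 304/131 = (23 × 23 × 304) / (29 × 131) = 160816/3799
≈ 42.33 days

42.33 days
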